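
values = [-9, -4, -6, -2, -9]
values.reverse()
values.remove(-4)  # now [-9, -2, -6, -9]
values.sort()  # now [-9, -9, -6, -2]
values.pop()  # -2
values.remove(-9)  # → [-9, -6]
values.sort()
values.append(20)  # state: [-9, -6, 20]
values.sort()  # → [-9, -6, 20]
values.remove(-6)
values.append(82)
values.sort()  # [-9, 20, 82]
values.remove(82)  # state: [-9, 20]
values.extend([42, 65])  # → [-9, 20, 42, 65]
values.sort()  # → [-9, 20, 42, 65]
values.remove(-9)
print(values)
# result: [20, 42, 65]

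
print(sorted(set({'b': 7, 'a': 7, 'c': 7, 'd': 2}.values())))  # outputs [2, 7]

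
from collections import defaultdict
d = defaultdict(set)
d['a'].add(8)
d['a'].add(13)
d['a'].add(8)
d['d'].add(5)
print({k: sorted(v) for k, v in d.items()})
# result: {'a': [8, 13], 'd': [5]}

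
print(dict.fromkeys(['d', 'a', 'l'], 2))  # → {'d': 2, 'a': 2, 'l': 2}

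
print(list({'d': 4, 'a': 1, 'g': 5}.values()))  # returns [4, 1, 5]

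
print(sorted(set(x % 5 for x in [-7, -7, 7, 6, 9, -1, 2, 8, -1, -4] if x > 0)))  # [1, 2, 3, 4]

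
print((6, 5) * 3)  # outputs (6, 5, 6, 5, 6, 5)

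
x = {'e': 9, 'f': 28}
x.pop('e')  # 9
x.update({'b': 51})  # {'f': 28, 'b': 51}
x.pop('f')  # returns 28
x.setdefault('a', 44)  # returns 44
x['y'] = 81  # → {'b': 51, 'a': 44, 'y': 81}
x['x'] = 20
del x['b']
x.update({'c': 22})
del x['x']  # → {'a': 44, 'y': 81, 'c': 22}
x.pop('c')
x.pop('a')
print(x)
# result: {'y': 81}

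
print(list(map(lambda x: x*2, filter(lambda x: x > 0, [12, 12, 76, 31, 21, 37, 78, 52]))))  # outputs [24, 24, 152, 62, 42, 74, 156, 104]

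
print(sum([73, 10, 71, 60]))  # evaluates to 214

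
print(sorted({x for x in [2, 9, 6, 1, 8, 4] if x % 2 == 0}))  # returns [2, 4, 6, 8]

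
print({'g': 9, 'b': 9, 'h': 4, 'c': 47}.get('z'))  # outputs None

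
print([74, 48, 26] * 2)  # [74, 48, 26, 74, 48, 26]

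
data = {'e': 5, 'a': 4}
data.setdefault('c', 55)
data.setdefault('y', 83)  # 83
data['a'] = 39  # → {'e': 5, 'a': 39, 'c': 55, 'y': 83}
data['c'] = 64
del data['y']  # {'e': 5, 'a': 39, 'c': 64}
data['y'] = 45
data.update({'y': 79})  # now {'e': 5, 'a': 39, 'c': 64, 'y': 79}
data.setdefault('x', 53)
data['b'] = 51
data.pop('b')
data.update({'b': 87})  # {'e': 5, 'a': 39, 'c': 64, 'y': 79, 'x': 53, 'b': 87}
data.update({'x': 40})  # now {'e': 5, 'a': 39, 'c': 64, 'y': 79, 'x': 40, 'b': 87}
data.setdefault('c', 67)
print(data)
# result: {'e': 5, 'a': 39, 'c': 64, 'y': 79, 'x': 40, 'b': 87}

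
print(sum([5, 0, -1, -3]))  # 1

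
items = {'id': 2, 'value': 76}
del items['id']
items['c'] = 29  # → {'value': 76, 'c': 29}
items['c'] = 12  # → {'value': 76, 'c': 12}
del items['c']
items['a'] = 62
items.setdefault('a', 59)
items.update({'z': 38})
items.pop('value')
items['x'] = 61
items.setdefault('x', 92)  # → 61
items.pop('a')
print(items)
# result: {'z': 38, 'x': 61}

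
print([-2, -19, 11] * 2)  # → [-2, -19, 11, -2, -19, 11]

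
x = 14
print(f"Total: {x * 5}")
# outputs Total: 70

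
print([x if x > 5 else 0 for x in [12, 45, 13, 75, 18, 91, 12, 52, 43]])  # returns [12, 45, 13, 75, 18, 91, 12, 52, 43]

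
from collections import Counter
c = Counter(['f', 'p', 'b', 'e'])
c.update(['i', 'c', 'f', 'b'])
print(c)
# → Counter({'f': 2, 'b': 2, 'p': 1, 'e': 1, 'i': 1, 'c': 1})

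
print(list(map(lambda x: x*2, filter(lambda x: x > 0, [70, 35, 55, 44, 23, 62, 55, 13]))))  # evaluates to [140, 70, 110, 88, 46, 124, 110, 26]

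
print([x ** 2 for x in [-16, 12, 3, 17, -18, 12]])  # [256, 144, 9, 289, 324, 144]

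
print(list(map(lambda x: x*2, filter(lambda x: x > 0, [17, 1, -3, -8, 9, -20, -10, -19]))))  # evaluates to [34, 2, 18]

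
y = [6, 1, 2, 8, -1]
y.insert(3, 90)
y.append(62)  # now [6, 1, 2, 90, 8, -1, 62]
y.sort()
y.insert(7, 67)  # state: [-1, 1, 2, 6, 8, 62, 90, 67]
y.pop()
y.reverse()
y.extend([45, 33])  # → [90, 62, 8, 6, 2, 1, -1, 45, 33]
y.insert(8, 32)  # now [90, 62, 8, 6, 2, 1, -1, 45, 32, 33]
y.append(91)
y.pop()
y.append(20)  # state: [90, 62, 8, 6, 2, 1, -1, 45, 32, 33, 20]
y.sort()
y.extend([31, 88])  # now [-1, 1, 2, 6, 8, 20, 32, 33, 45, 62, 90, 31, 88]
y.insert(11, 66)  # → [-1, 1, 2, 6, 8, 20, 32, 33, 45, 62, 90, 66, 31, 88]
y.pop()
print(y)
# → [-1, 1, 2, 6, 8, 20, 32, 33, 45, 62, 90, 66, 31]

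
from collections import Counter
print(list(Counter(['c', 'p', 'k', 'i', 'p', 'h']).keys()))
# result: ['c', 'p', 'k', 'i', 'h']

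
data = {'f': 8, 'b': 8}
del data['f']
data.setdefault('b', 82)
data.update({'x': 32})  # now {'b': 8, 'x': 32}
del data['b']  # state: {'x': 32}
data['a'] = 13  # {'x': 32, 'a': 13}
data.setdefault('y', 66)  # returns 66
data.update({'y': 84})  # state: {'x': 32, 'a': 13, 'y': 84}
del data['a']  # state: {'x': 32, 'y': 84}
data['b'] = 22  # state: {'x': 32, 'y': 84, 'b': 22}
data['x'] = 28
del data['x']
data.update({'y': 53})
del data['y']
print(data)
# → {'b': 22}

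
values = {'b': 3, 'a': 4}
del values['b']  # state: {'a': 4}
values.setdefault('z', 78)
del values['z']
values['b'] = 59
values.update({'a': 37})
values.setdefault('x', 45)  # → 45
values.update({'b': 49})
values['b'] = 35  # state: {'a': 37, 'b': 35, 'x': 45}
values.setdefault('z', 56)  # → 56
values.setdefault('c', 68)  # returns 68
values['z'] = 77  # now {'a': 37, 'b': 35, 'x': 45, 'z': 77, 'c': 68}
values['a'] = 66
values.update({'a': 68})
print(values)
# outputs {'a': 68, 'b': 35, 'x': 45, 'z': 77, 'c': 68}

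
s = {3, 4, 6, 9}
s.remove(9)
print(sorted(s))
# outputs [3, 4, 6]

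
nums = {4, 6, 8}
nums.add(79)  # {4, 6, 8, 79}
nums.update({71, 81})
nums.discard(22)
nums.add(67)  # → {4, 6, 8, 67, 71, 79, 81}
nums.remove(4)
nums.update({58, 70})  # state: {6, 8, 58, 67, 70, 71, 79, 81}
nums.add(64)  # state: {6, 8, 58, 64, 67, 70, 71, 79, 81}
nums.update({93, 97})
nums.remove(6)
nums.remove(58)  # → {8, 64, 67, 70, 71, 79, 81, 93, 97}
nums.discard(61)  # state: {8, 64, 67, 70, 71, 79, 81, 93, 97}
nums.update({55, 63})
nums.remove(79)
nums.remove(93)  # {8, 55, 63, 64, 67, 70, 71, 81, 97}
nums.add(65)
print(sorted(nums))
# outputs [8, 55, 63, 64, 65, 67, 70, 71, 81, 97]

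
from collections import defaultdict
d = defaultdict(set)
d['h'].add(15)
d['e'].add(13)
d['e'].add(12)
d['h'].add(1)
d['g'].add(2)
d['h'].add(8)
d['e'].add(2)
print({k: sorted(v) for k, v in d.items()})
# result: {'h': [1, 8, 15], 'e': [2, 12, 13], 'g': [2]}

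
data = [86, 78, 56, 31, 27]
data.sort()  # [27, 31, 56, 78, 86]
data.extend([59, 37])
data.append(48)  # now [27, 31, 56, 78, 86, 59, 37, 48]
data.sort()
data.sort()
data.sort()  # [27, 31, 37, 48, 56, 59, 78, 86]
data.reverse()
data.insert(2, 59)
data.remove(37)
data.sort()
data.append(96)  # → [27, 31, 48, 56, 59, 59, 78, 86, 96]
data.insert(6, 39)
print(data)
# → [27, 31, 48, 56, 59, 59, 39, 78, 86, 96]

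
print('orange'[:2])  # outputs or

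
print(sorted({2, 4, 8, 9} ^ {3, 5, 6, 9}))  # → [2, 3, 4, 5, 6, 8]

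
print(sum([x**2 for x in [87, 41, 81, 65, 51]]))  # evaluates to 22637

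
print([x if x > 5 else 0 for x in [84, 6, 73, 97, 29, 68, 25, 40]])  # [84, 6, 73, 97, 29, 68, 25, 40]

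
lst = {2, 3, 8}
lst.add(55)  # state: {2, 3, 8, 55}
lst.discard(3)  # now {2, 8, 55}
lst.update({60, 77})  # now {2, 8, 55, 60, 77}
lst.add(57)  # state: {2, 8, 55, 57, 60, 77}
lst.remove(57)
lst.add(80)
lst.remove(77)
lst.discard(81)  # {2, 8, 55, 60, 80}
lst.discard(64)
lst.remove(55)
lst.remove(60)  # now {2, 8, 80}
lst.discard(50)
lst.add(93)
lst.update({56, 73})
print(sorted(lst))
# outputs [2, 8, 56, 73, 80, 93]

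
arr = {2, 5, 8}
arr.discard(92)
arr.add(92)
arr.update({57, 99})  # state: {2, 5, 8, 57, 92, 99}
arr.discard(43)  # {2, 5, 8, 57, 92, 99}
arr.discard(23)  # {2, 5, 8, 57, 92, 99}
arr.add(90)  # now {2, 5, 8, 57, 90, 92, 99}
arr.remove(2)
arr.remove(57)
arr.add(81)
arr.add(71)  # {5, 8, 71, 81, 90, 92, 99}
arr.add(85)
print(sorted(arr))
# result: [5, 8, 71, 81, 85, 90, 92, 99]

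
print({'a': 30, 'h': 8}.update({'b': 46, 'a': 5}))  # None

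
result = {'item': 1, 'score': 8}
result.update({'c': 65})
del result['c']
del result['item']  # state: {'score': 8}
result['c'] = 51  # {'score': 8, 'c': 51}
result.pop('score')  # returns 8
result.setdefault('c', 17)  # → 51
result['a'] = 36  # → {'c': 51, 'a': 36}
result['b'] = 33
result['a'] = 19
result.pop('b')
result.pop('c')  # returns 51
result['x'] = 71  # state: {'a': 19, 'x': 71}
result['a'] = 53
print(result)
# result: {'a': 53, 'x': 71}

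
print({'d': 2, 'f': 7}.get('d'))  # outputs 2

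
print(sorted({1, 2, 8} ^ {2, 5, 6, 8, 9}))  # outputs [1, 5, 6, 9]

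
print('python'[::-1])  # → nohtyp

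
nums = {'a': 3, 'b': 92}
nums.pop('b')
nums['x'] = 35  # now {'a': 3, 'x': 35}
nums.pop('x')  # 35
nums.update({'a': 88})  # {'a': 88}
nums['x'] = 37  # {'a': 88, 'x': 37}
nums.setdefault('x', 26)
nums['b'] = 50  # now {'a': 88, 'x': 37, 'b': 50}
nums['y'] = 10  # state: {'a': 88, 'x': 37, 'b': 50, 'y': 10}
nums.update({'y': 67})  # {'a': 88, 'x': 37, 'b': 50, 'y': 67}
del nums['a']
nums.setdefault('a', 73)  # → 73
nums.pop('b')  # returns 50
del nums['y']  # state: {'x': 37, 'a': 73}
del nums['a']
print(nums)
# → {'x': 37}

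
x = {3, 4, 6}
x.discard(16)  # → {3, 4, 6}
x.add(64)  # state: {3, 4, 6, 64}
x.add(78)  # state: {3, 4, 6, 64, 78}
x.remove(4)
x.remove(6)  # {3, 64, 78}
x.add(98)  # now {3, 64, 78, 98}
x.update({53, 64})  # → {3, 53, 64, 78, 98}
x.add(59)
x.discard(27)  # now {3, 53, 59, 64, 78, 98}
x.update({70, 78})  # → {3, 53, 59, 64, 70, 78, 98}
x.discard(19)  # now {3, 53, 59, 64, 70, 78, 98}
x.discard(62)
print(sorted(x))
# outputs [3, 53, 59, 64, 70, 78, 98]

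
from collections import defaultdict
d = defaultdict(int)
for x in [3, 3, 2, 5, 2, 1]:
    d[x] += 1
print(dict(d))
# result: {3: 2, 2: 2, 5: 1, 1: 1}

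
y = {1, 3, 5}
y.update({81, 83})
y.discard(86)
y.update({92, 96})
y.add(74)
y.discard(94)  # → {1, 3, 5, 74, 81, 83, 92, 96}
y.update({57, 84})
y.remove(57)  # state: {1, 3, 5, 74, 81, 83, 84, 92, 96}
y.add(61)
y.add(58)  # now {1, 3, 5, 58, 61, 74, 81, 83, 84, 92, 96}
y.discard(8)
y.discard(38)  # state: {1, 3, 5, 58, 61, 74, 81, 83, 84, 92, 96}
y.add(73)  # {1, 3, 5, 58, 61, 73, 74, 81, 83, 84, 92, 96}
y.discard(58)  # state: {1, 3, 5, 61, 73, 74, 81, 83, 84, 92, 96}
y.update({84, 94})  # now {1, 3, 5, 61, 73, 74, 81, 83, 84, 92, 94, 96}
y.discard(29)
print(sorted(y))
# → [1, 3, 5, 61, 73, 74, 81, 83, 84, 92, 94, 96]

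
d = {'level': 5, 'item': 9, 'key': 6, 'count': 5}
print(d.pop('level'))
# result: 5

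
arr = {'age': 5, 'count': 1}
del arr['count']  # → {'age': 5}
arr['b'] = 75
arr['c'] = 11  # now {'age': 5, 'b': 75, 'c': 11}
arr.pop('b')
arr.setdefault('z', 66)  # 66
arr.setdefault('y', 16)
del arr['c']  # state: {'age': 5, 'z': 66, 'y': 16}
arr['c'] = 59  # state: {'age': 5, 'z': 66, 'y': 16, 'c': 59}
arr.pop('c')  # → 59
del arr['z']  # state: {'age': 5, 'y': 16}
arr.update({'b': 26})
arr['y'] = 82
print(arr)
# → {'age': 5, 'y': 82, 'b': 26}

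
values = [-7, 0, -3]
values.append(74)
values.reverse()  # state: [74, -3, 0, -7]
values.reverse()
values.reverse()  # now [74, -3, 0, -7]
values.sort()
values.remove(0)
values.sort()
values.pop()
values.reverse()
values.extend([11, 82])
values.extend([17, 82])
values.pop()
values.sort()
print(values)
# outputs [-7, -3, 11, 17, 82]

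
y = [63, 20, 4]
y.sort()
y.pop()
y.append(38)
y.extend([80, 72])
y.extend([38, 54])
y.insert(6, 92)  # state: [4, 20, 38, 80, 72, 38, 92, 54]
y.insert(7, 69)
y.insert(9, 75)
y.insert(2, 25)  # [4, 20, 25, 38, 80, 72, 38, 92, 69, 54, 75]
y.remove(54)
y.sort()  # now [4, 20, 25, 38, 38, 69, 72, 75, 80, 92]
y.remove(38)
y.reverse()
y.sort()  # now [4, 20, 25, 38, 69, 72, 75, 80, 92]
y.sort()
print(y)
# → [4, 20, 25, 38, 69, 72, 75, 80, 92]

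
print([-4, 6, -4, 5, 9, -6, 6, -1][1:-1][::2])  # [6, 5, -6]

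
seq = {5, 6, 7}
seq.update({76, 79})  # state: {5, 6, 7, 76, 79}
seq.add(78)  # {5, 6, 7, 76, 78, 79}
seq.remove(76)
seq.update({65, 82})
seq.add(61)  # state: {5, 6, 7, 61, 65, 78, 79, 82}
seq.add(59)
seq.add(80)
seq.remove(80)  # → {5, 6, 7, 59, 61, 65, 78, 79, 82}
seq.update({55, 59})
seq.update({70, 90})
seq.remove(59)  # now {5, 6, 7, 55, 61, 65, 70, 78, 79, 82, 90}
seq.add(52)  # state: {5, 6, 7, 52, 55, 61, 65, 70, 78, 79, 82, 90}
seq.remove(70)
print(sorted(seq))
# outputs [5, 6, 7, 52, 55, 61, 65, 78, 79, 82, 90]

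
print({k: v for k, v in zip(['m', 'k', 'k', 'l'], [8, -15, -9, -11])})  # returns {'m': 8, 'k': -9, 'l': -11}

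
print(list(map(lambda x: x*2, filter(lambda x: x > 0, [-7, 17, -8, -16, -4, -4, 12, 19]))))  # [34, 24, 38]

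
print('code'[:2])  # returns co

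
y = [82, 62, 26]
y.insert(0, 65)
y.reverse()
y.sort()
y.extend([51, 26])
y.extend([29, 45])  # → [26, 62, 65, 82, 51, 26, 29, 45]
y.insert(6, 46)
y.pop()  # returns 45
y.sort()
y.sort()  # [26, 26, 29, 46, 51, 62, 65, 82]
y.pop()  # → 82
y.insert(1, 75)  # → [26, 75, 26, 29, 46, 51, 62, 65]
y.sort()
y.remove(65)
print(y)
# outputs [26, 26, 29, 46, 51, 62, 75]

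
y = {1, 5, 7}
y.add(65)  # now {1, 5, 7, 65}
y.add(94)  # {1, 5, 7, 65, 94}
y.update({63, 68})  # {1, 5, 7, 63, 65, 68, 94}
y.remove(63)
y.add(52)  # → {1, 5, 7, 52, 65, 68, 94}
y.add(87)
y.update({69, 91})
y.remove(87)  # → {1, 5, 7, 52, 65, 68, 69, 91, 94}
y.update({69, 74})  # {1, 5, 7, 52, 65, 68, 69, 74, 91, 94}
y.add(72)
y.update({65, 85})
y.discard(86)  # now {1, 5, 7, 52, 65, 68, 69, 72, 74, 85, 91, 94}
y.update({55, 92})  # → {1, 5, 7, 52, 55, 65, 68, 69, 72, 74, 85, 91, 92, 94}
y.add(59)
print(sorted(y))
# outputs [1, 5, 7, 52, 55, 59, 65, 68, 69, 72, 74, 85, 91, 92, 94]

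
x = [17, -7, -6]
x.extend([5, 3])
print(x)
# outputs [17, -7, -6, 5, 3]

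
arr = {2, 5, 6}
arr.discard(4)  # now {2, 5, 6}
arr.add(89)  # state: {2, 5, 6, 89}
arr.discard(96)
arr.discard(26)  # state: {2, 5, 6, 89}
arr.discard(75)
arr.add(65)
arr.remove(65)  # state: {2, 5, 6, 89}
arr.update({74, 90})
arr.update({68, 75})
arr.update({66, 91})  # {2, 5, 6, 66, 68, 74, 75, 89, 90, 91}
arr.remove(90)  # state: {2, 5, 6, 66, 68, 74, 75, 89, 91}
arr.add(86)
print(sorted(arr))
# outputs [2, 5, 6, 66, 68, 74, 75, 86, 89, 91]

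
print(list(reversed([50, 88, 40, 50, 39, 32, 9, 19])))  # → [19, 9, 32, 39, 50, 40, 88, 50]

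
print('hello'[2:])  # llo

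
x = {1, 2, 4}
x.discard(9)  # {1, 2, 4}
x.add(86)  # {1, 2, 4, 86}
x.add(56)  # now {1, 2, 4, 56, 86}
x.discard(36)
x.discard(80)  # {1, 2, 4, 56, 86}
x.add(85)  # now {1, 2, 4, 56, 85, 86}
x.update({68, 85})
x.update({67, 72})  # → {1, 2, 4, 56, 67, 68, 72, 85, 86}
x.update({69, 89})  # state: {1, 2, 4, 56, 67, 68, 69, 72, 85, 86, 89}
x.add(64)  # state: {1, 2, 4, 56, 64, 67, 68, 69, 72, 85, 86, 89}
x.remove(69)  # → {1, 2, 4, 56, 64, 67, 68, 72, 85, 86, 89}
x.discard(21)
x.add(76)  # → {1, 2, 4, 56, 64, 67, 68, 72, 76, 85, 86, 89}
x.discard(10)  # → {1, 2, 4, 56, 64, 67, 68, 72, 76, 85, 86, 89}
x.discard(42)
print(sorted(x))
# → [1, 2, 4, 56, 64, 67, 68, 72, 76, 85, 86, 89]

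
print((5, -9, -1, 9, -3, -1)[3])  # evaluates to 9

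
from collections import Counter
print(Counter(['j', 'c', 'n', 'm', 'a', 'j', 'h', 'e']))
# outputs Counter({'j': 2, 'c': 1, 'n': 1, 'm': 1, 'a': 1, 'h': 1, 'e': 1})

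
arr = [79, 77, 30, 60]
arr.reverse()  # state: [60, 30, 77, 79]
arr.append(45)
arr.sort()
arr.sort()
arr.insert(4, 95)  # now [30, 45, 60, 77, 95, 79]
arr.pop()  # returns 79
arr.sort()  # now [30, 45, 60, 77, 95]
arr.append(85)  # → [30, 45, 60, 77, 95, 85]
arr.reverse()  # [85, 95, 77, 60, 45, 30]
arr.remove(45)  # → [85, 95, 77, 60, 30]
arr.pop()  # 30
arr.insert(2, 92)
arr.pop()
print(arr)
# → [85, 95, 92, 77]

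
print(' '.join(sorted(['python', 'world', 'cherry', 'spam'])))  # cherry python spam world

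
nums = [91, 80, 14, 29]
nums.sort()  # [14, 29, 80, 91]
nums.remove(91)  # [14, 29, 80]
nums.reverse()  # [80, 29, 14]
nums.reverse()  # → [14, 29, 80]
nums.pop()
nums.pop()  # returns 29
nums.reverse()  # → [14]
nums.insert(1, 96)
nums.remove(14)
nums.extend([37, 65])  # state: [96, 37, 65]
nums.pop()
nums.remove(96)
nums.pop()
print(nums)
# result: []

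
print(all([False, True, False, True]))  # False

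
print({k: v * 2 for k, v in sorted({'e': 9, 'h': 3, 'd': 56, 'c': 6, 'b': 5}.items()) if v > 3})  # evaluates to {'b': 10, 'c': 12, 'd': 112, 'e': 18}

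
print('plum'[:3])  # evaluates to plu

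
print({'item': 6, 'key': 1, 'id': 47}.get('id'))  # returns 47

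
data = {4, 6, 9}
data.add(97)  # {4, 6, 9, 97}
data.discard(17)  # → {4, 6, 9, 97}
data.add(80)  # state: {4, 6, 9, 80, 97}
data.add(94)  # {4, 6, 9, 80, 94, 97}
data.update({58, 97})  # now {4, 6, 9, 58, 80, 94, 97}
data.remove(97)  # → {4, 6, 9, 58, 80, 94}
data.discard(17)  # {4, 6, 9, 58, 80, 94}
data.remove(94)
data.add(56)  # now {4, 6, 9, 56, 58, 80}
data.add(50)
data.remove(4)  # {6, 9, 50, 56, 58, 80}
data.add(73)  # {6, 9, 50, 56, 58, 73, 80}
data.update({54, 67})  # {6, 9, 50, 54, 56, 58, 67, 73, 80}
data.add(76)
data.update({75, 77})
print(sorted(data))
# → [6, 9, 50, 54, 56, 58, 67, 73, 75, 76, 77, 80]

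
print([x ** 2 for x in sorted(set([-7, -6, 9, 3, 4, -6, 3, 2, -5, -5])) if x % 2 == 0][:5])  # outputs [36, 4, 16]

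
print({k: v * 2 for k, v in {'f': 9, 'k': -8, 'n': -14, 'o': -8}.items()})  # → {'f': 18, 'k': -16, 'n': -28, 'o': -16}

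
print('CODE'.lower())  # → code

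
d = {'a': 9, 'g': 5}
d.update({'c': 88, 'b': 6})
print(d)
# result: {'a': 9, 'g': 5, 'c': 88, 'b': 6}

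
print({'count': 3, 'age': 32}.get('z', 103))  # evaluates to 103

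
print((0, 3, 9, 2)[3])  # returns 2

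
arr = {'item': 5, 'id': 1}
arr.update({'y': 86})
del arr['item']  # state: {'id': 1, 'y': 86}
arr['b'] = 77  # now {'id': 1, 'y': 86, 'b': 77}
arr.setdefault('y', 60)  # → 86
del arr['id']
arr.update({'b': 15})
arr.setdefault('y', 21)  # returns 86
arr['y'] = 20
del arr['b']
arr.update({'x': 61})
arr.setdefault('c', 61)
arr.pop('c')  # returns 61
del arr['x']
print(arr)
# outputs {'y': 20}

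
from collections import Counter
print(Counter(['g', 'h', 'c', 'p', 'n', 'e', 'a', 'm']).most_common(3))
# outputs [('g', 1), ('h', 1), ('c', 1)]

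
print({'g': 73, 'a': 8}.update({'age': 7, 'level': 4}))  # None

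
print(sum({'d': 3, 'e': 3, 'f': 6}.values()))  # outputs 12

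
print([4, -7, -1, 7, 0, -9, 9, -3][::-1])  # [-3, 9, -9, 0, 7, -1, -7, 4]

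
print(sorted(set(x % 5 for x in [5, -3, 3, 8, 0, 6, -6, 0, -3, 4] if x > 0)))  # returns [0, 1, 3, 4]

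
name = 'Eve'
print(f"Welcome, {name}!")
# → Welcome, Eve!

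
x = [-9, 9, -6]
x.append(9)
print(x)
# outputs [-9, 9, -6, 9]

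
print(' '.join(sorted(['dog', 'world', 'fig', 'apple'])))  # apple dog fig world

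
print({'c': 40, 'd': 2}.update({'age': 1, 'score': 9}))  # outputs None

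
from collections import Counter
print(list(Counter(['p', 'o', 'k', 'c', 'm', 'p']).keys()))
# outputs ['p', 'o', 'k', 'c', 'm']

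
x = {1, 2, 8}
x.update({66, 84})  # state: {1, 2, 8, 66, 84}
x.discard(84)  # {1, 2, 8, 66}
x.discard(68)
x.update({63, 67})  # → {1, 2, 8, 63, 66, 67}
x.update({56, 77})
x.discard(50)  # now {1, 2, 8, 56, 63, 66, 67, 77}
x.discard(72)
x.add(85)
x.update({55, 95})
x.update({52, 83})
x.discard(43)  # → {1, 2, 8, 52, 55, 56, 63, 66, 67, 77, 83, 85, 95}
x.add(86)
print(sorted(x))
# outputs [1, 2, 8, 52, 55, 56, 63, 66, 67, 77, 83, 85, 86, 95]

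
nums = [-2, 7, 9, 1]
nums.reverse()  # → [1, 9, 7, -2]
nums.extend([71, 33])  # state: [1, 9, 7, -2, 71, 33]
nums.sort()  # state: [-2, 1, 7, 9, 33, 71]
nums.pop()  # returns 71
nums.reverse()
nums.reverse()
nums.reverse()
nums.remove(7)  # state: [33, 9, 1, -2]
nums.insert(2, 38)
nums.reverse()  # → [-2, 1, 38, 9, 33]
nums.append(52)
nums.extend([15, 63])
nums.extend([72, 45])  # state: [-2, 1, 38, 9, 33, 52, 15, 63, 72, 45]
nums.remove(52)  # [-2, 1, 38, 9, 33, 15, 63, 72, 45]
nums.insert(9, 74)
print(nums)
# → [-2, 1, 38, 9, 33, 15, 63, 72, 45, 74]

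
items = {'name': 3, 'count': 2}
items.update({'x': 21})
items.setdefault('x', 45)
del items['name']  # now {'count': 2, 'x': 21}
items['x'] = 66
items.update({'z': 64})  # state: {'count': 2, 'x': 66, 'z': 64}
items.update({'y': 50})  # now {'count': 2, 'x': 66, 'z': 64, 'y': 50}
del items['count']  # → {'x': 66, 'z': 64, 'y': 50}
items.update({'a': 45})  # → {'x': 66, 'z': 64, 'y': 50, 'a': 45}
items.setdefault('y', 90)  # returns 50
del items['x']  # {'z': 64, 'y': 50, 'a': 45}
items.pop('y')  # 50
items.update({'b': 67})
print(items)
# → {'z': 64, 'a': 45, 'b': 67}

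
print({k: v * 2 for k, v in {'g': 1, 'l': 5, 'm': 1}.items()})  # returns {'g': 2, 'l': 10, 'm': 2}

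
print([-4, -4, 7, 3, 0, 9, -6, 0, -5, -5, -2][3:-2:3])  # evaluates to [3, -6]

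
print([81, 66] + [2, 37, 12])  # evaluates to [81, 66, 2, 37, 12]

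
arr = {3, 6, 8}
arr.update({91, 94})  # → {3, 6, 8, 91, 94}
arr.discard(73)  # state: {3, 6, 8, 91, 94}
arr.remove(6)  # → {3, 8, 91, 94}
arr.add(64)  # {3, 8, 64, 91, 94}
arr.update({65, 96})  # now {3, 8, 64, 65, 91, 94, 96}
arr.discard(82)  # {3, 8, 64, 65, 91, 94, 96}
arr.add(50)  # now {3, 8, 50, 64, 65, 91, 94, 96}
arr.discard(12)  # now {3, 8, 50, 64, 65, 91, 94, 96}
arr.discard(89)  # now {3, 8, 50, 64, 65, 91, 94, 96}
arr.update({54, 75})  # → {3, 8, 50, 54, 64, 65, 75, 91, 94, 96}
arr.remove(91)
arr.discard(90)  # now {3, 8, 50, 54, 64, 65, 75, 94, 96}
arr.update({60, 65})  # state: {3, 8, 50, 54, 60, 64, 65, 75, 94, 96}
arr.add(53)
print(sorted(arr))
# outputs [3, 8, 50, 53, 54, 60, 64, 65, 75, 94, 96]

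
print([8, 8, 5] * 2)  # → [8, 8, 5, 8, 8, 5]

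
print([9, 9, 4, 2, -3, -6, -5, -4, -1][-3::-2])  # [-5, -3, 4, 9]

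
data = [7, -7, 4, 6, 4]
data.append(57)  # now [7, -7, 4, 6, 4, 57]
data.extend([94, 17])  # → [7, -7, 4, 6, 4, 57, 94, 17]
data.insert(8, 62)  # [7, -7, 4, 6, 4, 57, 94, 17, 62]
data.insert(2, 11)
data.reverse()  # [62, 17, 94, 57, 4, 6, 4, 11, -7, 7]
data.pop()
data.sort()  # [-7, 4, 4, 6, 11, 17, 57, 62, 94]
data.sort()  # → [-7, 4, 4, 6, 11, 17, 57, 62, 94]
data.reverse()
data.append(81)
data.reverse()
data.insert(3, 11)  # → [81, -7, 4, 11, 4, 6, 11, 17, 57, 62, 94]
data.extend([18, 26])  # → [81, -7, 4, 11, 4, 6, 11, 17, 57, 62, 94, 18, 26]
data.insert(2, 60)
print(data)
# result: [81, -7, 60, 4, 11, 4, 6, 11, 17, 57, 62, 94, 18, 26]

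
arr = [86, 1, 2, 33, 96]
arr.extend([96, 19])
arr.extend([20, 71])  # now [86, 1, 2, 33, 96, 96, 19, 20, 71]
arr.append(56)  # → [86, 1, 2, 33, 96, 96, 19, 20, 71, 56]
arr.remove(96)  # [86, 1, 2, 33, 96, 19, 20, 71, 56]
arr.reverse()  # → [56, 71, 20, 19, 96, 33, 2, 1, 86]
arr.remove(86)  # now [56, 71, 20, 19, 96, 33, 2, 1]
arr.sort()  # [1, 2, 19, 20, 33, 56, 71, 96]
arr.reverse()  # [96, 71, 56, 33, 20, 19, 2, 1]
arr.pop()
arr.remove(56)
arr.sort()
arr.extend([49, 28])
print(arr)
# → [2, 19, 20, 33, 71, 96, 49, 28]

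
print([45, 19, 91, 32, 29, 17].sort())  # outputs None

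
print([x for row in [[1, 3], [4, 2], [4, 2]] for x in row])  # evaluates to [1, 3, 4, 2, 4, 2]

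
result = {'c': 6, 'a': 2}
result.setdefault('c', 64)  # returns 6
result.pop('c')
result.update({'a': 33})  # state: {'a': 33}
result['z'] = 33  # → {'a': 33, 'z': 33}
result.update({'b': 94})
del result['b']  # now {'a': 33, 'z': 33}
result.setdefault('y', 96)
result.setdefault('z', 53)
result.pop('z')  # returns 33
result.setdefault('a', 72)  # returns 33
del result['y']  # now {'a': 33}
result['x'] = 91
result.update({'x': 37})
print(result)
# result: {'a': 33, 'x': 37}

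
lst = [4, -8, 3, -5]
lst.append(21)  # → [4, -8, 3, -5, 21]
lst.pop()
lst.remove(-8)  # [4, 3, -5]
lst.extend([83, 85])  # [4, 3, -5, 83, 85]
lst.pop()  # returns 85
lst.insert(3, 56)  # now [4, 3, -5, 56, 83]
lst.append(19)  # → [4, 3, -5, 56, 83, 19]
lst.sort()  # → [-5, 3, 4, 19, 56, 83]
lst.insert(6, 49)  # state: [-5, 3, 4, 19, 56, 83, 49]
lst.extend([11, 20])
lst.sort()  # [-5, 3, 4, 11, 19, 20, 49, 56, 83]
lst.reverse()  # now [83, 56, 49, 20, 19, 11, 4, 3, -5]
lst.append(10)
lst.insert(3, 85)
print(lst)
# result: [83, 56, 49, 85, 20, 19, 11, 4, 3, -5, 10]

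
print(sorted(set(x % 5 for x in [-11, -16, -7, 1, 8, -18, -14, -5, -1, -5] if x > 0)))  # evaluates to [1, 3]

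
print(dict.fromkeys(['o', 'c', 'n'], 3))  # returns {'o': 3, 'c': 3, 'n': 3}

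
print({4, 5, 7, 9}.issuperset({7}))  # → True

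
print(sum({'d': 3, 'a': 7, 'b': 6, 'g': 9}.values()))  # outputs 25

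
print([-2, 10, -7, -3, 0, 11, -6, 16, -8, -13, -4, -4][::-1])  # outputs [-4, -4, -13, -8, 16, -6, 11, 0, -3, -7, 10, -2]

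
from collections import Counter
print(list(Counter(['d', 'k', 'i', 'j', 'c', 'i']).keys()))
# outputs ['d', 'k', 'i', 'j', 'c']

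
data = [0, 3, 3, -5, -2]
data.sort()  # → [-5, -2, 0, 3, 3]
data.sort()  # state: [-5, -2, 0, 3, 3]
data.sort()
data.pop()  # 3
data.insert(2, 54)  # [-5, -2, 54, 0, 3]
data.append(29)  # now [-5, -2, 54, 0, 3, 29]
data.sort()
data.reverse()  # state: [54, 29, 3, 0, -2, -5]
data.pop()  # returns -5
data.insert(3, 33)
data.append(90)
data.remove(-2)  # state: [54, 29, 3, 33, 0, 90]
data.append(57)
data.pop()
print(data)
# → [54, 29, 3, 33, 0, 90]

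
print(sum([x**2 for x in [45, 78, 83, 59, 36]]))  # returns 19775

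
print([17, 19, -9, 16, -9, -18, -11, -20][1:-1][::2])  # [19, 16, -18]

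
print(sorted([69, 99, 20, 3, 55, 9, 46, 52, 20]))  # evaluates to [3, 9, 20, 20, 46, 52, 55, 69, 99]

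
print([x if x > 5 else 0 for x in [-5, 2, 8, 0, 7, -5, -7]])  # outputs [0, 0, 8, 0, 7, 0, 0]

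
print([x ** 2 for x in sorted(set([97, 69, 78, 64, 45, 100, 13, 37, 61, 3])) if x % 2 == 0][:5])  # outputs [4096, 6084, 10000]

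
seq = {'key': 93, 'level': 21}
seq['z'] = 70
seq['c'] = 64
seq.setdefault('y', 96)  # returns 96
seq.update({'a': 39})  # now {'key': 93, 'level': 21, 'z': 70, 'c': 64, 'y': 96, 'a': 39}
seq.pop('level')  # 21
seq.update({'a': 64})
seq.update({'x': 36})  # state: {'key': 93, 'z': 70, 'c': 64, 'y': 96, 'a': 64, 'x': 36}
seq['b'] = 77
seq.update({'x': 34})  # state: {'key': 93, 'z': 70, 'c': 64, 'y': 96, 'a': 64, 'x': 34, 'b': 77}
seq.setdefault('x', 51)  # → 34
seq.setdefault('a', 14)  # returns 64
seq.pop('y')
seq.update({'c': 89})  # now {'key': 93, 'z': 70, 'c': 89, 'a': 64, 'x': 34, 'b': 77}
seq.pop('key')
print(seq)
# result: {'z': 70, 'c': 89, 'a': 64, 'x': 34, 'b': 77}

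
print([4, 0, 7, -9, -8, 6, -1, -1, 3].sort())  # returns None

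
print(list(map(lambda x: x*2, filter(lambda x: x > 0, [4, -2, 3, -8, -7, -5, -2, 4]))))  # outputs [8, 6, 8]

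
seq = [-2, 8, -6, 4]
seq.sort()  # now [-6, -2, 4, 8]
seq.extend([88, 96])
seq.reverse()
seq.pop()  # -6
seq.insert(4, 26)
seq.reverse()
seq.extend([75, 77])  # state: [-2, 26, 4, 8, 88, 96, 75, 77]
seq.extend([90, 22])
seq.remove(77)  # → [-2, 26, 4, 8, 88, 96, 75, 90, 22]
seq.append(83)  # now [-2, 26, 4, 8, 88, 96, 75, 90, 22, 83]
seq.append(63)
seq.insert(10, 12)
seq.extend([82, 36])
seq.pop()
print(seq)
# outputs [-2, 26, 4, 8, 88, 96, 75, 90, 22, 83, 12, 63, 82]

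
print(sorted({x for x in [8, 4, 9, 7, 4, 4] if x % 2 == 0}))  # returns [4, 8]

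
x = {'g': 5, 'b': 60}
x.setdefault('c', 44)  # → 44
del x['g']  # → {'b': 60, 'c': 44}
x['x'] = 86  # {'b': 60, 'c': 44, 'x': 86}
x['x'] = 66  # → {'b': 60, 'c': 44, 'x': 66}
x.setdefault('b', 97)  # 60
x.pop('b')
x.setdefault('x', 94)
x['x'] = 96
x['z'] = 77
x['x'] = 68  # {'c': 44, 'x': 68, 'z': 77}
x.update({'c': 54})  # {'c': 54, 'x': 68, 'z': 77}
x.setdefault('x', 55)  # 68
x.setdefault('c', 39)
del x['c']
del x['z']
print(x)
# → {'x': 68}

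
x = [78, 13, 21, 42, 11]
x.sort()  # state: [11, 13, 21, 42, 78]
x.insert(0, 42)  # [42, 11, 13, 21, 42, 78]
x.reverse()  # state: [78, 42, 21, 13, 11, 42]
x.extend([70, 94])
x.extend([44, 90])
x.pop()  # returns 90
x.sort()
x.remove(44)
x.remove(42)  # [11, 13, 21, 42, 70, 78, 94]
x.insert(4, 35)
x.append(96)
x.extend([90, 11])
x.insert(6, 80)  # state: [11, 13, 21, 42, 35, 70, 80, 78, 94, 96, 90, 11]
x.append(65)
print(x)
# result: [11, 13, 21, 42, 35, 70, 80, 78, 94, 96, 90, 11, 65]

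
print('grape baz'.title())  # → Grape Baz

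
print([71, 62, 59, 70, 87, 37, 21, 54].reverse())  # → None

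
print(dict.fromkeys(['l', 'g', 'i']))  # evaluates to {'l': None, 'g': None, 'i': None}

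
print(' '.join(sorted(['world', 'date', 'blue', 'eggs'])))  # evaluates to blue date eggs world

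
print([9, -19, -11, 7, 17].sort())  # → None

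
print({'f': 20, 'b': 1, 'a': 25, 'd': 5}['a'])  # 25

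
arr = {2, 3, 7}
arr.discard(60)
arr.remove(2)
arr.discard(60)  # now {3, 7}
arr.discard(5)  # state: {3, 7}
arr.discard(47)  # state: {3, 7}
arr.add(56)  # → {3, 7, 56}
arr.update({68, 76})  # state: {3, 7, 56, 68, 76}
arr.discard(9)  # {3, 7, 56, 68, 76}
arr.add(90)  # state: {3, 7, 56, 68, 76, 90}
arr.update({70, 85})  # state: {3, 7, 56, 68, 70, 76, 85, 90}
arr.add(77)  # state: {3, 7, 56, 68, 70, 76, 77, 85, 90}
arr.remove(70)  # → {3, 7, 56, 68, 76, 77, 85, 90}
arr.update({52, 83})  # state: {3, 7, 52, 56, 68, 76, 77, 83, 85, 90}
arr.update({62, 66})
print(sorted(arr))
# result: [3, 7, 52, 56, 62, 66, 68, 76, 77, 83, 85, 90]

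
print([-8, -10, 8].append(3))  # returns None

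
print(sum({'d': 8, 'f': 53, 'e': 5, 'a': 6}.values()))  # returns 72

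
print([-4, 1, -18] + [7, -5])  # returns [-4, 1, -18, 7, -5]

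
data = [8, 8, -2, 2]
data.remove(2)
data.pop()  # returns -2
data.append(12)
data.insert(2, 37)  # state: [8, 8, 37, 12]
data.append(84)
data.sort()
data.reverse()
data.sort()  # [8, 8, 12, 37, 84]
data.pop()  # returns 84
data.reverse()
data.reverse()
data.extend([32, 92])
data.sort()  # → [8, 8, 12, 32, 37, 92]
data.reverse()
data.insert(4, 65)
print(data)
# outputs [92, 37, 32, 12, 65, 8, 8]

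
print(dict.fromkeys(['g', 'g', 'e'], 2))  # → {'g': 2, 'e': 2}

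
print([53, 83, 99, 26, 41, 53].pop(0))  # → 53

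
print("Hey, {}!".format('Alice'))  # Hey, Alice!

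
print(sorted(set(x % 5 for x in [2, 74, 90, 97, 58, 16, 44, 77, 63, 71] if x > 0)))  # [0, 1, 2, 3, 4]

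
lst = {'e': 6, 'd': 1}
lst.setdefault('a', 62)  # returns 62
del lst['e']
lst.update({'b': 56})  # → {'d': 1, 'a': 62, 'b': 56}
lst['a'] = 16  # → {'d': 1, 'a': 16, 'b': 56}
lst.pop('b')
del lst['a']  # {'d': 1}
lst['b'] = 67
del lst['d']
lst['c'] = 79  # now {'b': 67, 'c': 79}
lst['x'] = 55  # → {'b': 67, 'c': 79, 'x': 55}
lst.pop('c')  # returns 79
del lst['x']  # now {'b': 67}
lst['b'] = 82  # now {'b': 82}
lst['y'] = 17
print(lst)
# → {'b': 82, 'y': 17}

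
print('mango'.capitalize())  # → Mango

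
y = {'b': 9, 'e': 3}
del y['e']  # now {'b': 9}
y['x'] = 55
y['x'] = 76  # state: {'b': 9, 'x': 76}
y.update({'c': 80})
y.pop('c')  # 80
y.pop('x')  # 76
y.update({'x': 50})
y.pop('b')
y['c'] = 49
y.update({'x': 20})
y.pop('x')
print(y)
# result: {'c': 49}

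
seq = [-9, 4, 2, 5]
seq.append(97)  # [-9, 4, 2, 5, 97]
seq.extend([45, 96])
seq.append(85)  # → [-9, 4, 2, 5, 97, 45, 96, 85]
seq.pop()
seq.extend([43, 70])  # [-9, 4, 2, 5, 97, 45, 96, 43, 70]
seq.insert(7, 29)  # [-9, 4, 2, 5, 97, 45, 96, 29, 43, 70]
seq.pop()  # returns 70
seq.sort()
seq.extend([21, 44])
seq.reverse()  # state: [44, 21, 97, 96, 45, 43, 29, 5, 4, 2, -9]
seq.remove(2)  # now [44, 21, 97, 96, 45, 43, 29, 5, 4, -9]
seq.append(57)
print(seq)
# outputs [44, 21, 97, 96, 45, 43, 29, 5, 4, -9, 57]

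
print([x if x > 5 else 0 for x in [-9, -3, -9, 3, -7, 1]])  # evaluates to [0, 0, 0, 0, 0, 0]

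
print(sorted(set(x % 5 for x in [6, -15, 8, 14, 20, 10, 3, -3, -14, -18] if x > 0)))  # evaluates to [0, 1, 3, 4]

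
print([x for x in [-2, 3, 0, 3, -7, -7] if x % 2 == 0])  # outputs [-2, 0]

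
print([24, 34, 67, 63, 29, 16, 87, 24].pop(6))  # 87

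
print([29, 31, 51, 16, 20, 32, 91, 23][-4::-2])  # [20, 51, 29]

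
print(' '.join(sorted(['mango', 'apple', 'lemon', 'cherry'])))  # apple cherry lemon mango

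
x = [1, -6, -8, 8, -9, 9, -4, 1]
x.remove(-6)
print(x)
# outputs [1, -8, 8, -9, 9, -4, 1]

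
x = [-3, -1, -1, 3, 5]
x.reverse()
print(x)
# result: [5, 3, -1, -1, -3]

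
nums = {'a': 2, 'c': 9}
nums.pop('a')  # 2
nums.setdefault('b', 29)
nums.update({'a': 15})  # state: {'c': 9, 'b': 29, 'a': 15}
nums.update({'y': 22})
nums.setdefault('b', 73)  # 29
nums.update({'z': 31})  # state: {'c': 9, 'b': 29, 'a': 15, 'y': 22, 'z': 31}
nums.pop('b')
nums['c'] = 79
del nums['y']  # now {'c': 79, 'a': 15, 'z': 31}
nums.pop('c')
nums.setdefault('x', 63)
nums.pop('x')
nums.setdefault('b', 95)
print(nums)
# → {'a': 15, 'z': 31, 'b': 95}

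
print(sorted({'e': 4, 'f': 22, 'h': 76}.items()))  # [('e', 4), ('f', 22), ('h', 76)]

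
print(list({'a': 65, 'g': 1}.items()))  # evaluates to [('a', 65), ('g', 1)]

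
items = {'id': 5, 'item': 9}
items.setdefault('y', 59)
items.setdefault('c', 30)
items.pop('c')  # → 30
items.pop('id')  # 5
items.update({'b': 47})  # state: {'item': 9, 'y': 59, 'b': 47}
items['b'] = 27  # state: {'item': 9, 'y': 59, 'b': 27}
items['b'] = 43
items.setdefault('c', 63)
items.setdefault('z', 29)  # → 29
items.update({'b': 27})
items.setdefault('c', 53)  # 63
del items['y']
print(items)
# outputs {'item': 9, 'b': 27, 'c': 63, 'z': 29}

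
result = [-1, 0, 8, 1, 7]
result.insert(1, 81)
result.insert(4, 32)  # [-1, 81, 0, 8, 32, 1, 7]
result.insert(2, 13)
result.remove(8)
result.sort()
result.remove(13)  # [-1, 0, 1, 7, 32, 81]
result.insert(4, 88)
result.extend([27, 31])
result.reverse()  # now [31, 27, 81, 32, 88, 7, 1, 0, -1]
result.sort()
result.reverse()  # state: [88, 81, 32, 31, 27, 7, 1, 0, -1]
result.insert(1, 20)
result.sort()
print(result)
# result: [-1, 0, 1, 7, 20, 27, 31, 32, 81, 88]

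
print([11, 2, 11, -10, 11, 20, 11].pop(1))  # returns 2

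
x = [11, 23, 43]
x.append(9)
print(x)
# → [11, 23, 43, 9]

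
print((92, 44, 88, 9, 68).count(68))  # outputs 1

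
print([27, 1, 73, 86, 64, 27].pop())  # 27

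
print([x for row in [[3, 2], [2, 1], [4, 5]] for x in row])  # [3, 2, 2, 1, 4, 5]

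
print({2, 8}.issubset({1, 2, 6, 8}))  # True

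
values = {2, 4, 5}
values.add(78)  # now {2, 4, 5, 78}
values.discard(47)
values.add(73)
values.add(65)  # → {2, 4, 5, 65, 73, 78}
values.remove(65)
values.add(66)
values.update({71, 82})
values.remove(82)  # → {2, 4, 5, 66, 71, 73, 78}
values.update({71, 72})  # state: {2, 4, 5, 66, 71, 72, 73, 78}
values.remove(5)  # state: {2, 4, 66, 71, 72, 73, 78}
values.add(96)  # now {2, 4, 66, 71, 72, 73, 78, 96}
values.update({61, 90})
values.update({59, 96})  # {2, 4, 59, 61, 66, 71, 72, 73, 78, 90, 96}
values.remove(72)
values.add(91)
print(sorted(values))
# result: [2, 4, 59, 61, 66, 71, 73, 78, 90, 91, 96]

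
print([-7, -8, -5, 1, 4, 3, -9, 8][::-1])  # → [8, -9, 3, 4, 1, -5, -8, -7]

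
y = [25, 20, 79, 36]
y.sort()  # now [20, 25, 36, 79]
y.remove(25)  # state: [20, 36, 79]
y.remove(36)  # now [20, 79]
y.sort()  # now [20, 79]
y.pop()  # 79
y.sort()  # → [20]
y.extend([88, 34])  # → [20, 88, 34]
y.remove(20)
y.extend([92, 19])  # [88, 34, 92, 19]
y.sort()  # [19, 34, 88, 92]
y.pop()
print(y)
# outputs [19, 34, 88]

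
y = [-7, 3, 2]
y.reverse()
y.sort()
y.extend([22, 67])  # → [-7, 2, 3, 22, 67]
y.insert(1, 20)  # [-7, 20, 2, 3, 22, 67]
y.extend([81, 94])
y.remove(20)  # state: [-7, 2, 3, 22, 67, 81, 94]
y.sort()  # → [-7, 2, 3, 22, 67, 81, 94]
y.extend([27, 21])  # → [-7, 2, 3, 22, 67, 81, 94, 27, 21]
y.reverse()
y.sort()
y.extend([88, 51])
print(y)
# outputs [-7, 2, 3, 21, 22, 27, 67, 81, 94, 88, 51]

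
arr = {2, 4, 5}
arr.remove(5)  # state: {2, 4}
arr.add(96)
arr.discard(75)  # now {2, 4, 96}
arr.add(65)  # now {2, 4, 65, 96}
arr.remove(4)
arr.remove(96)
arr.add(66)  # {2, 65, 66}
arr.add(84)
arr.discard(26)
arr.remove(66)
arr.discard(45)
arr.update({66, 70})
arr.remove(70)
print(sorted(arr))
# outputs [2, 65, 66, 84]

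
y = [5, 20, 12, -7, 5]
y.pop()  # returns 5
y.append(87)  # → [5, 20, 12, -7, 87]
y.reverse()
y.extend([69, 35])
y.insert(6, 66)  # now [87, -7, 12, 20, 5, 69, 66, 35]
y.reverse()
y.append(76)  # [35, 66, 69, 5, 20, 12, -7, 87, 76]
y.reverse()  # [76, 87, -7, 12, 20, 5, 69, 66, 35]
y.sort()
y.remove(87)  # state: [-7, 5, 12, 20, 35, 66, 69, 76]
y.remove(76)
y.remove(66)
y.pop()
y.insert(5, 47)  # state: [-7, 5, 12, 20, 35, 47]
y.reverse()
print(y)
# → [47, 35, 20, 12, 5, -7]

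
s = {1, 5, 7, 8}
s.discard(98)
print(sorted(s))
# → [1, 5, 7, 8]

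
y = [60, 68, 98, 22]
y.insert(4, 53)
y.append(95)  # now [60, 68, 98, 22, 53, 95]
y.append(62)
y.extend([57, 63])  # [60, 68, 98, 22, 53, 95, 62, 57, 63]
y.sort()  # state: [22, 53, 57, 60, 62, 63, 68, 95, 98]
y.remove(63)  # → [22, 53, 57, 60, 62, 68, 95, 98]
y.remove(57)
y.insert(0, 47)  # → [47, 22, 53, 60, 62, 68, 95, 98]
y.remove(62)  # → [47, 22, 53, 60, 68, 95, 98]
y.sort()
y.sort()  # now [22, 47, 53, 60, 68, 95, 98]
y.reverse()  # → [98, 95, 68, 60, 53, 47, 22]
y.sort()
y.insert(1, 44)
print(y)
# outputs [22, 44, 47, 53, 60, 68, 95, 98]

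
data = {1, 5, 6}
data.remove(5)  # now {1, 6}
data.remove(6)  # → {1}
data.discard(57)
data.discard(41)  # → {1}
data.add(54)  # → {1, 54}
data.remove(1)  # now {54}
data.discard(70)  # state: {54}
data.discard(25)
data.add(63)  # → {54, 63}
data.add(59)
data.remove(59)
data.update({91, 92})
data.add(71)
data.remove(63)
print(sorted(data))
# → [54, 71, 91, 92]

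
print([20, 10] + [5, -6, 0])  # [20, 10, 5, -6, 0]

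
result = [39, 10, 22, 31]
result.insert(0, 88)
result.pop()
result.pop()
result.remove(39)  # [88, 10]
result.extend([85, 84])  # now [88, 10, 85, 84]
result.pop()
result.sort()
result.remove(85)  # [10, 88]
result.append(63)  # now [10, 88, 63]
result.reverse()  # [63, 88, 10]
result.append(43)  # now [63, 88, 10, 43]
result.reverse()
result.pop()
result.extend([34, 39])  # [43, 10, 88, 34, 39]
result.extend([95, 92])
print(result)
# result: [43, 10, 88, 34, 39, 95, 92]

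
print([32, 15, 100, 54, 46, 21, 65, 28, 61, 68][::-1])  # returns [68, 61, 28, 65, 21, 46, 54, 100, 15, 32]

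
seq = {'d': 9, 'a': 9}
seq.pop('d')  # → 9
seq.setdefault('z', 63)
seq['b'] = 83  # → {'a': 9, 'z': 63, 'b': 83}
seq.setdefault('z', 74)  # 63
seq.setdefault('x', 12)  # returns 12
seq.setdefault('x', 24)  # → 12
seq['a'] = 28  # {'a': 28, 'z': 63, 'b': 83, 'x': 12}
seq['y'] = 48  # {'a': 28, 'z': 63, 'b': 83, 'x': 12, 'y': 48}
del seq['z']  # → {'a': 28, 'b': 83, 'x': 12, 'y': 48}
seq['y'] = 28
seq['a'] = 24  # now {'a': 24, 'b': 83, 'x': 12, 'y': 28}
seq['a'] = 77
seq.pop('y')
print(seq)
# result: {'a': 77, 'b': 83, 'x': 12}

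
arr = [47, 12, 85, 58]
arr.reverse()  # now [58, 85, 12, 47]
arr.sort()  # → [12, 47, 58, 85]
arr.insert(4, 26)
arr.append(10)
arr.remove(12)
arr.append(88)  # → [47, 58, 85, 26, 10, 88]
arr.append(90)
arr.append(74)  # [47, 58, 85, 26, 10, 88, 90, 74]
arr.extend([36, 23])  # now [47, 58, 85, 26, 10, 88, 90, 74, 36, 23]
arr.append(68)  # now [47, 58, 85, 26, 10, 88, 90, 74, 36, 23, 68]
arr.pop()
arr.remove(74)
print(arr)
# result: [47, 58, 85, 26, 10, 88, 90, 36, 23]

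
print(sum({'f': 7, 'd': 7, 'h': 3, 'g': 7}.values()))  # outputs 24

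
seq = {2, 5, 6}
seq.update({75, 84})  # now {2, 5, 6, 75, 84}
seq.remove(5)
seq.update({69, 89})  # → {2, 6, 69, 75, 84, 89}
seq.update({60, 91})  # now {2, 6, 60, 69, 75, 84, 89, 91}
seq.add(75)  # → {2, 6, 60, 69, 75, 84, 89, 91}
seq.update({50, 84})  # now {2, 6, 50, 60, 69, 75, 84, 89, 91}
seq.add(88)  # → {2, 6, 50, 60, 69, 75, 84, 88, 89, 91}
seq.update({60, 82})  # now {2, 6, 50, 60, 69, 75, 82, 84, 88, 89, 91}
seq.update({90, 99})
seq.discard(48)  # {2, 6, 50, 60, 69, 75, 82, 84, 88, 89, 90, 91, 99}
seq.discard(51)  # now {2, 6, 50, 60, 69, 75, 82, 84, 88, 89, 90, 91, 99}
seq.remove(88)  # {2, 6, 50, 60, 69, 75, 82, 84, 89, 90, 91, 99}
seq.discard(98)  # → {2, 6, 50, 60, 69, 75, 82, 84, 89, 90, 91, 99}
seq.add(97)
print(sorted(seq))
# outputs [2, 6, 50, 60, 69, 75, 82, 84, 89, 90, 91, 97, 99]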